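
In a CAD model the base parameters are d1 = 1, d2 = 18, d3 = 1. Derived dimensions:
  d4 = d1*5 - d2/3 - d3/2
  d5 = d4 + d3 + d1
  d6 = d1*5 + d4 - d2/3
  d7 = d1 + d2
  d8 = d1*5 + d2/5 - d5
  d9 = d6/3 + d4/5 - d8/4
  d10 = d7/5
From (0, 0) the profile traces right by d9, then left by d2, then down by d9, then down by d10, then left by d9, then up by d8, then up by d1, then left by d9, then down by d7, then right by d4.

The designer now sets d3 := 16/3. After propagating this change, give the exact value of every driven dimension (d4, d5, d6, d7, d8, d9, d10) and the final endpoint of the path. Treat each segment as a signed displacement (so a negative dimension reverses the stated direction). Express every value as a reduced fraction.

d4 = -11/3
d5 = 8/3
d6 = -14/3
d7 = 19
d8 = 89/15
d9 = -679/180
d10 = 19/5
endpoint = (-3221/180, -2177/180)

Apply edit: d3 := 16/3
  d4 = d1*5 - d2/3 - d3/2 = -11/3
  d5 = d4 + d3 + d1 = 8/3
  d6 = d1*5 + d4 - d2/3 = -14/3
  d7 = d1 + d2 = 19
  d8 = d1*5 + d2/5 - d5 = 89/15
  d9 = d6/3 + d4/5 - d8/4 = -679/180
  d10 = d7/5 = 19/5
Walk from origin (0, 0):
  seg 1: right by d9 = -679/180 → (-679/180, 0)
  seg 2: left by d2 = 18 → (-3919/180, 0)
  seg 3: down by d9 = -679/180 → (-3919/180, 679/180)
  seg 4: down by d10 = 19/5 → (-3919/180, -1/36)
  seg 5: left by d9 = -679/180 → (-18, -1/36)
  seg 6: up by d8 = 89/15 → (-18, 1063/180)
  seg 7: up by d1 = 1 → (-18, 1243/180)
  seg 8: left by d9 = -679/180 → (-2561/180, 1243/180)
  seg 9: down by d7 = 19 → (-2561/180, -2177/180)
  seg 10: right by d4 = -11/3 → (-3221/180, -2177/180)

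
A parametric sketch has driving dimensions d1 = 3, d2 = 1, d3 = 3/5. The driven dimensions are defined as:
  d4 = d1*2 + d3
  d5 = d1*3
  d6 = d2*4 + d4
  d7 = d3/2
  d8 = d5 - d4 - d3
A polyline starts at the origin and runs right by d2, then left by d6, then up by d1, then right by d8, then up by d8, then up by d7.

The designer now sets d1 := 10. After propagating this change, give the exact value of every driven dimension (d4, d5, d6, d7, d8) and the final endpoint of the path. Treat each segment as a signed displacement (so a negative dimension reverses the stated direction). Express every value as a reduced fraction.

d4 = 103/5
d5 = 30
d6 = 123/5
d7 = 3/10
d8 = 44/5
endpoint = (-74/5, 191/10)

Apply edit: d1 := 10
  d4 = d1*2 + d3 = 103/5
  d5 = d1*3 = 30
  d6 = d2*4 + d4 = 123/5
  d7 = d3/2 = 3/10
  d8 = d5 - d4 - d3 = 44/5
Walk from origin (0, 0):
  seg 1: right by d2 = 1 → (1, 0)
  seg 2: left by d6 = 123/5 → (-118/5, 0)
  seg 3: up by d1 = 10 → (-118/5, 10)
  seg 4: right by d8 = 44/5 → (-74/5, 10)
  seg 5: up by d8 = 44/5 → (-74/5, 94/5)
  seg 6: up by d7 = 3/10 → (-74/5, 191/10)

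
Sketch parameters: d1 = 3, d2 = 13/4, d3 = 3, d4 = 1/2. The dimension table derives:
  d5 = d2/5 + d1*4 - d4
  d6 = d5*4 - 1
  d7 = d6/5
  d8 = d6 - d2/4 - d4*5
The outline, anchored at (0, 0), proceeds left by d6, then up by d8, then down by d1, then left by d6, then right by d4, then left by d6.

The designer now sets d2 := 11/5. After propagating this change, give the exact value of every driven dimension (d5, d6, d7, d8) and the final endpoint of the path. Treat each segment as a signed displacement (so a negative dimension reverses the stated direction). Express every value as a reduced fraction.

d5 = 597/50
d6 = 1169/25
d7 = 1169/125
d8 = 4371/100
endpoint = (-6989/50, 4071/100)

Apply edit: d2 := 11/5
  d5 = d2/5 + d1*4 - d4 = 597/50
  d6 = d5*4 - 1 = 1169/25
  d7 = d6/5 = 1169/125
  d8 = d6 - d2/4 - d4*5 = 4371/100
Walk from origin (0, 0):
  seg 1: left by d6 = 1169/25 → (-1169/25, 0)
  seg 2: up by d8 = 4371/100 → (-1169/25, 4371/100)
  seg 3: down by d1 = 3 → (-1169/25, 4071/100)
  seg 4: left by d6 = 1169/25 → (-2338/25, 4071/100)
  seg 5: right by d4 = 1/2 → (-4651/50, 4071/100)
  seg 6: left by d6 = 1169/25 → (-6989/50, 4071/100)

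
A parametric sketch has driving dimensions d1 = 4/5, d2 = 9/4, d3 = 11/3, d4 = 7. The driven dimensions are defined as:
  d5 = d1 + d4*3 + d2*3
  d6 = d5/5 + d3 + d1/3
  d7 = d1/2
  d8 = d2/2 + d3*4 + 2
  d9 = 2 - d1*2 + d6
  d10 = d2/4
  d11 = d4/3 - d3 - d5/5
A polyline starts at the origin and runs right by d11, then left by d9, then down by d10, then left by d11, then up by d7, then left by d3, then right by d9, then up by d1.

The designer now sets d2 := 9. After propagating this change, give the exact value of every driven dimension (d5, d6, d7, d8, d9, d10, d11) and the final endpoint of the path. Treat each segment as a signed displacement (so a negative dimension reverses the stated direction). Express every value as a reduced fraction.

Apply edit: d2 := 9
  d5 = d1 + d4*3 + d2*3 = 244/5
  d6 = d5/5 + d3 + d1/3 = 1027/75
  d7 = d1/2 = 2/5
  d8 = d2/2 + d3*4 + 2 = 127/6
  d9 = 2 - d1*2 + d6 = 1057/75
  d10 = d2/4 = 9/4
  d11 = d4/3 - d3 - d5/5 = -832/75
Walk from origin (0, 0):
  seg 1: right by d11 = -832/75 → (-832/75, 0)
  seg 2: left by d9 = 1057/75 → (-1889/75, 0)
  seg 3: down by d10 = 9/4 → (-1889/75, -9/4)
  seg 4: left by d11 = -832/75 → (-1057/75, -9/4)
  seg 5: up by d7 = 2/5 → (-1057/75, -37/20)
  seg 6: left by d3 = 11/3 → (-444/25, -37/20)
  seg 7: right by d9 = 1057/75 → (-11/3, -37/20)
  seg 8: up by d1 = 4/5 → (-11/3, -21/20)

d5 = 244/5
d6 = 1027/75
d7 = 2/5
d8 = 127/6
d9 = 1057/75
d10 = 9/4
d11 = -832/75
endpoint = (-11/3, -21/20)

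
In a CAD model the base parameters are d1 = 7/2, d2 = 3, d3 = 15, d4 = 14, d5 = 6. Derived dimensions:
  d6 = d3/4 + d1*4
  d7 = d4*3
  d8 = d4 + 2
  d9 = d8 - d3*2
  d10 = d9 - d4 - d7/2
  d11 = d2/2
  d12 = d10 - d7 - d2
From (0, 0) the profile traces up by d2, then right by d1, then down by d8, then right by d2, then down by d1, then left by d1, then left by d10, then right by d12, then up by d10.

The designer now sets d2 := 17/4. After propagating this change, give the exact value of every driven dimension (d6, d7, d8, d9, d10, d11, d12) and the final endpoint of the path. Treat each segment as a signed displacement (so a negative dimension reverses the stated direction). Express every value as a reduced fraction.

Apply edit: d2 := 17/4
  d6 = d3/4 + d1*4 = 71/4
  d7 = d4*3 = 42
  d8 = d4 + 2 = 16
  d9 = d8 - d3*2 = -14
  d10 = d9 - d4 - d7/2 = -49
  d11 = d2/2 = 17/8
  d12 = d10 - d7 - d2 = -381/4
Walk from origin (0, 0):
  seg 1: up by d2 = 17/4 → (0, 17/4)
  seg 2: right by d1 = 7/2 → (7/2, 17/4)
  seg 3: down by d8 = 16 → (7/2, -47/4)
  seg 4: right by d2 = 17/4 → (31/4, -47/4)
  seg 5: down by d1 = 7/2 → (31/4, -61/4)
  seg 6: left by d1 = 7/2 → (17/4, -61/4)
  seg 7: left by d10 = -49 → (213/4, -61/4)
  seg 8: right by d12 = -381/4 → (-42, -61/4)
  seg 9: up by d10 = -49 → (-42, -257/4)

d6 = 71/4
d7 = 42
d8 = 16
d9 = -14
d10 = -49
d11 = 17/8
d12 = -381/4
endpoint = (-42, -257/4)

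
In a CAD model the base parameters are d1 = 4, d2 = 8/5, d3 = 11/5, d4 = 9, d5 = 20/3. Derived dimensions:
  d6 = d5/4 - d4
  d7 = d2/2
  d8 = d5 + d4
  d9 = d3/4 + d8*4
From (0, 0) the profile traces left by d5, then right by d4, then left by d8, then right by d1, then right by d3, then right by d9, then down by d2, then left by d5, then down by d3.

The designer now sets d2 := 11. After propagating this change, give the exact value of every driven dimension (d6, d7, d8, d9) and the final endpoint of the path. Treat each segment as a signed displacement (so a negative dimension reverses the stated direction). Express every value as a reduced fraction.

Apply edit: d2 := 11
  d6 = d5/4 - d4 = -22/3
  d7 = d2/2 = 11/2
  d8 = d5 + d4 = 47/3
  d9 = d3/4 + d8*4 = 3793/60
Walk from origin (0, 0):
  seg 1: left by d5 = 20/3 → (-20/3, 0)
  seg 2: right by d4 = 9 → (7/3, 0)
  seg 3: left by d8 = 47/3 → (-40/3, 0)
  seg 4: right by d1 = 4 → (-28/3, 0)
  seg 5: right by d3 = 11/5 → (-107/15, 0)
  seg 6: right by d9 = 3793/60 → (673/12, 0)
  seg 7: down by d2 = 11 → (673/12, -11)
  seg 8: left by d5 = 20/3 → (593/12, -11)
  seg 9: down by d3 = 11/5 → (593/12, -66/5)

d6 = -22/3
d7 = 11/2
d8 = 47/3
d9 = 3793/60
endpoint = (593/12, -66/5)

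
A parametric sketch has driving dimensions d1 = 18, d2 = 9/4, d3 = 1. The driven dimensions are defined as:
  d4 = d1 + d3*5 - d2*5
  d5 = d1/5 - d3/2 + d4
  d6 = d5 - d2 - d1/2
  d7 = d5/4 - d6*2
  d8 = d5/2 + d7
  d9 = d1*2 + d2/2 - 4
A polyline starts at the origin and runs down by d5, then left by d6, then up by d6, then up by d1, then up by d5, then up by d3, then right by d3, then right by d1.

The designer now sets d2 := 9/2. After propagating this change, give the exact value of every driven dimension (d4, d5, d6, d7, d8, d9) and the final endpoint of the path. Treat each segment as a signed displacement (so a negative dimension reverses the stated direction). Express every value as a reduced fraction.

d4 = 1/2
d5 = 18/5
d6 = -99/10
d7 = 207/10
d8 = 45/2
d9 = 137/4
endpoint = (289/10, 91/10)

Apply edit: d2 := 9/2
  d4 = d1 + d3*5 - d2*5 = 1/2
  d5 = d1/5 - d3/2 + d4 = 18/5
  d6 = d5 - d2 - d1/2 = -99/10
  d7 = d5/4 - d6*2 = 207/10
  d8 = d5/2 + d7 = 45/2
  d9 = d1*2 + d2/2 - 4 = 137/4
Walk from origin (0, 0):
  seg 1: down by d5 = 18/5 → (0, -18/5)
  seg 2: left by d6 = -99/10 → (99/10, -18/5)
  seg 3: up by d6 = -99/10 → (99/10, -27/2)
  seg 4: up by d1 = 18 → (99/10, 9/2)
  seg 5: up by d5 = 18/5 → (99/10, 81/10)
  seg 6: up by d3 = 1 → (99/10, 91/10)
  seg 7: right by d3 = 1 → (109/10, 91/10)
  seg 8: right by d1 = 18 → (289/10, 91/10)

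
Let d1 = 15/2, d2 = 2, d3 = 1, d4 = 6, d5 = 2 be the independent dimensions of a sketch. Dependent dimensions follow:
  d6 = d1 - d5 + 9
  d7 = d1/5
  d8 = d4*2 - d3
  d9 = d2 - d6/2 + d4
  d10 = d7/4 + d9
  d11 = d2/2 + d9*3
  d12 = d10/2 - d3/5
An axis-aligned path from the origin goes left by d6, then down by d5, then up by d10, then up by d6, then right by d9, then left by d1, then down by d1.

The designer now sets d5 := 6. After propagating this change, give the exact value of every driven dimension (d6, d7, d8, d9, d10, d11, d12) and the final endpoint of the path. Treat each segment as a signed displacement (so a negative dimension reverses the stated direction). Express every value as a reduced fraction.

d6 = 21/2
d7 = 3/2
d8 = 11
d9 = 11/4
d10 = 25/8
d11 = 37/4
d12 = 109/80
endpoint = (-61/4, 1/8)

Apply edit: d5 := 6
  d6 = d1 - d5 + 9 = 21/2
  d7 = d1/5 = 3/2
  d8 = d4*2 - d3 = 11
  d9 = d2 - d6/2 + d4 = 11/4
  d10 = d7/4 + d9 = 25/8
  d11 = d2/2 + d9*3 = 37/4
  d12 = d10/2 - d3/5 = 109/80
Walk from origin (0, 0):
  seg 1: left by d6 = 21/2 → (-21/2, 0)
  seg 2: down by d5 = 6 → (-21/2, -6)
  seg 3: up by d10 = 25/8 → (-21/2, -23/8)
  seg 4: up by d6 = 21/2 → (-21/2, 61/8)
  seg 5: right by d9 = 11/4 → (-31/4, 61/8)
  seg 6: left by d1 = 15/2 → (-61/4, 61/8)
  seg 7: down by d1 = 15/2 → (-61/4, 1/8)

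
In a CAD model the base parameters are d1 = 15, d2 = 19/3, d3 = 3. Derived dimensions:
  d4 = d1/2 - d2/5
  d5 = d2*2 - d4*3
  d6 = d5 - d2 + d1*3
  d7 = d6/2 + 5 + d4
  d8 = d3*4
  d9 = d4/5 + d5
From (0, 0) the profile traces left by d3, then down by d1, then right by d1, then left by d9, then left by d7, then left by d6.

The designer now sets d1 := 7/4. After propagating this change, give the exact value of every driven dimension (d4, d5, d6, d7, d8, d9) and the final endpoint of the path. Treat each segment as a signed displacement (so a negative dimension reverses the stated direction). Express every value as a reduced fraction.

Apply edit: d1 := 7/4
  d4 = d1/2 - d2/5 = -47/120
  d5 = d2*2 - d4*3 = 1661/120
  d6 = d5 - d2 + d1*3 = 1531/120
  d7 = d6/2 + 5 + d4 = 879/80
  d8 = d3*4 = 12
  d9 = d4/5 + d5 = 4129/300
Walk from origin (0, 0):
  seg 1: left by d3 = 3 → (-3, 0)
  seg 2: down by d1 = 7/4 → (-3, -7/4)
  seg 3: right by d1 = 7/4 → (-5/4, -7/4)
  seg 4: left by d9 = 4129/300 → (-1126/75, -7/4)
  seg 5: left by d7 = 879/80 → (-31201/1200, -7/4)
  seg 6: left by d6 = 1531/120 → (-46511/1200, -7/4)

d4 = -47/120
d5 = 1661/120
d6 = 1531/120
d7 = 879/80
d8 = 12
d9 = 4129/300
endpoint = (-46511/1200, -7/4)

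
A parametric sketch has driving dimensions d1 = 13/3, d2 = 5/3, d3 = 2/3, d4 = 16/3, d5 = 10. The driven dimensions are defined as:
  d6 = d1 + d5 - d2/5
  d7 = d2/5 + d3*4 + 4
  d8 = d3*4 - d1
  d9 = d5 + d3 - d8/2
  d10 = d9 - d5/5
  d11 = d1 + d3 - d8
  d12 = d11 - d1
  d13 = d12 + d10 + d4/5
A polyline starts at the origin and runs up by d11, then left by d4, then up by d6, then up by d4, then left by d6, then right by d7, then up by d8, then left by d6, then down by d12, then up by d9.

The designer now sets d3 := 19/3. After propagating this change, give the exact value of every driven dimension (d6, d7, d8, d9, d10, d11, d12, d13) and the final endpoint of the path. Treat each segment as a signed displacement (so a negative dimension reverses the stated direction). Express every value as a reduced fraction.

Apply edit: d3 := 19/3
  d6 = d1 + d5 - d2/5 = 14
  d7 = d2/5 + d3*4 + 4 = 89/3
  d8 = d3*4 - d1 = 21
  d9 = d5 + d3 - d8/2 = 35/6
  d10 = d9 - d5/5 = 23/6
  d11 = d1 + d3 - d8 = -31/3
  d12 = d11 - d1 = -44/3
  d13 = d12 + d10 + d4/5 = -293/30
Walk from origin (0, 0):
  seg 1: up by d11 = -31/3 → (0, -31/3)
  seg 2: left by d4 = 16/3 → (-16/3, -31/3)
  seg 3: up by d6 = 14 → (-16/3, 11/3)
  seg 4: up by d4 = 16/3 → (-16/3, 9)
  seg 5: left by d6 = 14 → (-58/3, 9)
  seg 6: right by d7 = 89/3 → (31/3, 9)
  seg 7: up by d8 = 21 → (31/3, 30)
  seg 8: left by d6 = 14 → (-11/3, 30)
  seg 9: down by d12 = -44/3 → (-11/3, 134/3)
  seg 10: up by d9 = 35/6 → (-11/3, 101/2)

d6 = 14
d7 = 89/3
d8 = 21
d9 = 35/6
d10 = 23/6
d11 = -31/3
d12 = -44/3
d13 = -293/30
endpoint = (-11/3, 101/2)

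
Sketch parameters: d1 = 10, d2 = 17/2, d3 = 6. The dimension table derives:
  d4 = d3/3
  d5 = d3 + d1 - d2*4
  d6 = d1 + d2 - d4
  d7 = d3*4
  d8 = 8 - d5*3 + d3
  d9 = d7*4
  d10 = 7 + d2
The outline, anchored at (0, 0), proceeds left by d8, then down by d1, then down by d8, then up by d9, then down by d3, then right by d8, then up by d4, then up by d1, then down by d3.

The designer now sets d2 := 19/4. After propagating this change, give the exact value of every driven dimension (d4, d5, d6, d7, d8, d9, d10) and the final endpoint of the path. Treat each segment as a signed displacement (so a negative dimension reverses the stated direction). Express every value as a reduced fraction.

d4 = 2
d5 = -3
d6 = 51/4
d7 = 24
d8 = 23
d9 = 96
d10 = 47/4
endpoint = (0, 63)

Apply edit: d2 := 19/4
  d4 = d3/3 = 2
  d5 = d3 + d1 - d2*4 = -3
  d6 = d1 + d2 - d4 = 51/4
  d7 = d3*4 = 24
  d8 = 8 - d5*3 + d3 = 23
  d9 = d7*4 = 96
  d10 = 7 + d2 = 47/4
Walk from origin (0, 0):
  seg 1: left by d8 = 23 → (-23, 0)
  seg 2: down by d1 = 10 → (-23, -10)
  seg 3: down by d8 = 23 → (-23, -33)
  seg 4: up by d9 = 96 → (-23, 63)
  seg 5: down by d3 = 6 → (-23, 57)
  seg 6: right by d8 = 23 → (0, 57)
  seg 7: up by d4 = 2 → (0, 59)
  seg 8: up by d1 = 10 → (0, 69)
  seg 9: down by d3 = 6 → (0, 63)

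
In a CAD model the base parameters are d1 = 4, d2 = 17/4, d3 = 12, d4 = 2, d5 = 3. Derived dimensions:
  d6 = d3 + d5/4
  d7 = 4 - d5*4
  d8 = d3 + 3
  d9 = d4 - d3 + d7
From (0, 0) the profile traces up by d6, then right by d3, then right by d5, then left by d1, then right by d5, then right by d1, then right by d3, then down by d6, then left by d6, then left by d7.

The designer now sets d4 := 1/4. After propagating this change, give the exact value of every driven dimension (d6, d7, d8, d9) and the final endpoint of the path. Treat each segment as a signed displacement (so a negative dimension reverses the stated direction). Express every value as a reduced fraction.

Apply edit: d4 := 1/4
  d6 = d3 + d5/4 = 51/4
  d7 = 4 - d5*4 = -8
  d8 = d3 + 3 = 15
  d9 = d4 - d3 + d7 = -79/4
Walk from origin (0, 0):
  seg 1: up by d6 = 51/4 → (0, 51/4)
  seg 2: right by d3 = 12 → (12, 51/4)
  seg 3: right by d5 = 3 → (15, 51/4)
  seg 4: left by d1 = 4 → (11, 51/4)
  seg 5: right by d5 = 3 → (14, 51/4)
  seg 6: right by d1 = 4 → (18, 51/4)
  seg 7: right by d3 = 12 → (30, 51/4)
  seg 8: down by d6 = 51/4 → (30, 0)
  seg 9: left by d6 = 51/4 → (69/4, 0)
  seg 10: left by d7 = -8 → (101/4, 0)

d6 = 51/4
d7 = -8
d8 = 15
d9 = -79/4
endpoint = (101/4, 0)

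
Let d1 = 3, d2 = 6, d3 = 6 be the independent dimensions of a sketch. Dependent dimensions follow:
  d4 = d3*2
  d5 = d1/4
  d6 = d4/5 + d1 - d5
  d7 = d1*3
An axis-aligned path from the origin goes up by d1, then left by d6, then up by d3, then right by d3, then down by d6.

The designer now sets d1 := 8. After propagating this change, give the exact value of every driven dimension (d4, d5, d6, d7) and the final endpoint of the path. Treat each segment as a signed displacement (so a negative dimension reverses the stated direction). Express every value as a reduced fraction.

d4 = 12
d5 = 2
d6 = 42/5
d7 = 24
endpoint = (-12/5, 28/5)

Apply edit: d1 := 8
  d4 = d3*2 = 12
  d5 = d1/4 = 2
  d6 = d4/5 + d1 - d5 = 42/5
  d7 = d1*3 = 24
Walk from origin (0, 0):
  seg 1: up by d1 = 8 → (0, 8)
  seg 2: left by d6 = 42/5 → (-42/5, 8)
  seg 3: up by d3 = 6 → (-42/5, 14)
  seg 4: right by d3 = 6 → (-12/5, 14)
  seg 5: down by d6 = 42/5 → (-12/5, 28/5)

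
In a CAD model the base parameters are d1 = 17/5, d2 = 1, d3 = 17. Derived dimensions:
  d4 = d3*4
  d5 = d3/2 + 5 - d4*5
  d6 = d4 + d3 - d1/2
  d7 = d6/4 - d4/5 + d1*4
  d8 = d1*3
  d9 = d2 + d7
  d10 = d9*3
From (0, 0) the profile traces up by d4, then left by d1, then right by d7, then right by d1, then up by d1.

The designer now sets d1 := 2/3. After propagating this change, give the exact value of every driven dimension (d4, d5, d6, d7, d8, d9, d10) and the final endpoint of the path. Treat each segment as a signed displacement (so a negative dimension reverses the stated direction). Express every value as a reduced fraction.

Apply edit: d1 := 2/3
  d4 = d3*4 = 68
  d5 = d3/2 + 5 - d4*5 = -653/2
  d6 = d4 + d3 - d1/2 = 254/3
  d7 = d6/4 - d4/5 + d1*4 = 307/30
  d8 = d1*3 = 2
  d9 = d2 + d7 = 337/30
  d10 = d9*3 = 337/10
Walk from origin (0, 0):
  seg 1: up by d4 = 68 → (0, 68)
  seg 2: left by d1 = 2/3 → (-2/3, 68)
  seg 3: right by d7 = 307/30 → (287/30, 68)
  seg 4: right by d1 = 2/3 → (307/30, 68)
  seg 5: up by d1 = 2/3 → (307/30, 206/3)

d4 = 68
d5 = -653/2
d6 = 254/3
d7 = 307/30
d8 = 2
d9 = 337/30
d10 = 337/10
endpoint = (307/30, 206/3)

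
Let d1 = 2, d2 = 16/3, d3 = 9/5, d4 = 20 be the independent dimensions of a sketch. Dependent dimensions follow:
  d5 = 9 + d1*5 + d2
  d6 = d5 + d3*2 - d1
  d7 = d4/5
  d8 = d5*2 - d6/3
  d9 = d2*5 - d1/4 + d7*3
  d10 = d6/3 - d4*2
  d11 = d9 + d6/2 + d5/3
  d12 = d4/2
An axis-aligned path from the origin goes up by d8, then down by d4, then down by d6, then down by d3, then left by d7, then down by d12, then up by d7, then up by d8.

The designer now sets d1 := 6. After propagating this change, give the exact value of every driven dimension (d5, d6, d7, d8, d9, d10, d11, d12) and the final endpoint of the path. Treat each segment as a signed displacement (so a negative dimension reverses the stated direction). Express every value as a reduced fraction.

Apply edit: d1 := 6
  d5 = 9 + d1*5 + d2 = 133/3
  d6 = d5 + d3*2 - d1 = 629/15
  d7 = d4/5 = 4
  d8 = d5*2 - d6/3 = 3361/45
  d9 = d2*5 - d1/4 + d7*3 = 223/6
  d10 = d6/3 - d4*2 = -1171/45
  d11 = d9 + d6/2 + d5/3 = 3281/45
  d12 = d4/2 = 10
Walk from origin (0, 0):
  seg 1: up by d8 = 3361/45 → (0, 3361/45)
  seg 2: down by d4 = 20 → (0, 2461/45)
  seg 3: down by d6 = 629/15 → (0, 574/45)
  seg 4: down by d3 = 9/5 → (0, 493/45)
  seg 5: left by d7 = 4 → (-4, 493/45)
  seg 6: down by d12 = 10 → (-4, 43/45)
  seg 7: up by d7 = 4 → (-4, 223/45)
  seg 8: up by d8 = 3361/45 → (-4, 3584/45)

d5 = 133/3
d6 = 629/15
d7 = 4
d8 = 3361/45
d9 = 223/6
d10 = -1171/45
d11 = 3281/45
d12 = 10
endpoint = (-4, 3584/45)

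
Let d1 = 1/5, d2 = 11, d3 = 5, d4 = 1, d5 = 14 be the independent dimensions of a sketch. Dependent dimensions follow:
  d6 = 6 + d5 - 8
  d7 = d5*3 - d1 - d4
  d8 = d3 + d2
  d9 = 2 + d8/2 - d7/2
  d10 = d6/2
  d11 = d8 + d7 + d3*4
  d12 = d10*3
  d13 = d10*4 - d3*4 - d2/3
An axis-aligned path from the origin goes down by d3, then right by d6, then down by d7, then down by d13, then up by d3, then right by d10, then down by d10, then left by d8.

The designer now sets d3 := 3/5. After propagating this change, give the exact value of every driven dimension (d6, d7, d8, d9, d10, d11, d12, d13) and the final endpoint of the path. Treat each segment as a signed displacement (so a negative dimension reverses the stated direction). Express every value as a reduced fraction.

d6 = 12
d7 = 204/5
d8 = 58/5
d9 = -63/5
d10 = 6
d11 = 274/5
d12 = 18
d13 = 269/15
endpoint = (32/5, -971/15)

Apply edit: d3 := 3/5
  d6 = 6 + d5 - 8 = 12
  d7 = d5*3 - d1 - d4 = 204/5
  d8 = d3 + d2 = 58/5
  d9 = 2 + d8/2 - d7/2 = -63/5
  d10 = d6/2 = 6
  d11 = d8 + d7 + d3*4 = 274/5
  d12 = d10*3 = 18
  d13 = d10*4 - d3*4 - d2/3 = 269/15
Walk from origin (0, 0):
  seg 1: down by d3 = 3/5 → (0, -3/5)
  seg 2: right by d6 = 12 → (12, -3/5)
  seg 3: down by d7 = 204/5 → (12, -207/5)
  seg 4: down by d13 = 269/15 → (12, -178/3)
  seg 5: up by d3 = 3/5 → (12, -881/15)
  seg 6: right by d10 = 6 → (18, -881/15)
  seg 7: down by d10 = 6 → (18, -971/15)
  seg 8: left by d8 = 58/5 → (32/5, -971/15)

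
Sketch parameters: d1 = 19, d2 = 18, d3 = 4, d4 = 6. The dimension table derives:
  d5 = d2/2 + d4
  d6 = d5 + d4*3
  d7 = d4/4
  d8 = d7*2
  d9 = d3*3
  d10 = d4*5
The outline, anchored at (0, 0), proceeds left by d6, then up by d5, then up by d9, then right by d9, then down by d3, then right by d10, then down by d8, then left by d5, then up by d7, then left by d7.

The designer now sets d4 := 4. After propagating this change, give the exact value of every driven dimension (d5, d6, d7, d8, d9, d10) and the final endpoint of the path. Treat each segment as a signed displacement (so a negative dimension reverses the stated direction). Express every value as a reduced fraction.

d5 = 13
d6 = 25
d7 = 1
d8 = 2
d9 = 12
d10 = 20
endpoint = (-7, 20)

Apply edit: d4 := 4
  d5 = d2/2 + d4 = 13
  d6 = d5 + d4*3 = 25
  d7 = d4/4 = 1
  d8 = d7*2 = 2
  d9 = d3*3 = 12
  d10 = d4*5 = 20
Walk from origin (0, 0):
  seg 1: left by d6 = 25 → (-25, 0)
  seg 2: up by d5 = 13 → (-25, 13)
  seg 3: up by d9 = 12 → (-25, 25)
  seg 4: right by d9 = 12 → (-13, 25)
  seg 5: down by d3 = 4 → (-13, 21)
  seg 6: right by d10 = 20 → (7, 21)
  seg 7: down by d8 = 2 → (7, 19)
  seg 8: left by d5 = 13 → (-6, 19)
  seg 9: up by d7 = 1 → (-6, 20)
  seg 10: left by d7 = 1 → (-7, 20)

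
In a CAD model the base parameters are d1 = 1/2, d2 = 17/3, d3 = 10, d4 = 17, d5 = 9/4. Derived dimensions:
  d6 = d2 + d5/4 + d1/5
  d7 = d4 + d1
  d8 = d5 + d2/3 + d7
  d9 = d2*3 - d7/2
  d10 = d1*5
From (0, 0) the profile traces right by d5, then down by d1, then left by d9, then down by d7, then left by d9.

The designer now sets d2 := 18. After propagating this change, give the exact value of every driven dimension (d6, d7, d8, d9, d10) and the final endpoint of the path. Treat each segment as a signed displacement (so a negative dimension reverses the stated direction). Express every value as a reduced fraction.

Apply edit: d2 := 18
  d6 = d2 + d5/4 + d1/5 = 1493/80
  d7 = d4 + d1 = 35/2
  d8 = d5 + d2/3 + d7 = 103/4
  d9 = d2*3 - d7/2 = 181/4
  d10 = d1*5 = 5/2
Walk from origin (0, 0):
  seg 1: right by d5 = 9/4 → (9/4, 0)
  seg 2: down by d1 = 1/2 → (9/4, -1/2)
  seg 3: left by d9 = 181/4 → (-43, -1/2)
  seg 4: down by d7 = 35/2 → (-43, -18)
  seg 5: left by d9 = 181/4 → (-353/4, -18)

d6 = 1493/80
d7 = 35/2
d8 = 103/4
d9 = 181/4
d10 = 5/2
endpoint = (-353/4, -18)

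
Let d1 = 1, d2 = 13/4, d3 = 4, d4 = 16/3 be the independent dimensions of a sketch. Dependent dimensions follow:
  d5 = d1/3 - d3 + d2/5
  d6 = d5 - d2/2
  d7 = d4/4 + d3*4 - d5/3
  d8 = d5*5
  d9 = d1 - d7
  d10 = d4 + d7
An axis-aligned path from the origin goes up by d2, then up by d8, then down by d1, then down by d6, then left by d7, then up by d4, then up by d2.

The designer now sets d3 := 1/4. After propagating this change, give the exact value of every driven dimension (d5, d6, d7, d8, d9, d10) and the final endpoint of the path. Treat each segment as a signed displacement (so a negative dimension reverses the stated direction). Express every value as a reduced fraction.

d5 = 11/15
d6 = -107/120
d7 = 94/45
d8 = 11/3
d9 = -49/45
d10 = 334/45
endpoint = (-94/45, 1847/120)

Apply edit: d3 := 1/4
  d5 = d1/3 - d3 + d2/5 = 11/15
  d6 = d5 - d2/2 = -107/120
  d7 = d4/4 + d3*4 - d5/3 = 94/45
  d8 = d5*5 = 11/3
  d9 = d1 - d7 = -49/45
  d10 = d4 + d7 = 334/45
Walk from origin (0, 0):
  seg 1: up by d2 = 13/4 → (0, 13/4)
  seg 2: up by d8 = 11/3 → (0, 83/12)
  seg 3: down by d1 = 1 → (0, 71/12)
  seg 4: down by d6 = -107/120 → (0, 817/120)
  seg 5: left by d7 = 94/45 → (-94/45, 817/120)
  seg 6: up by d4 = 16/3 → (-94/45, 1457/120)
  seg 7: up by d2 = 13/4 → (-94/45, 1847/120)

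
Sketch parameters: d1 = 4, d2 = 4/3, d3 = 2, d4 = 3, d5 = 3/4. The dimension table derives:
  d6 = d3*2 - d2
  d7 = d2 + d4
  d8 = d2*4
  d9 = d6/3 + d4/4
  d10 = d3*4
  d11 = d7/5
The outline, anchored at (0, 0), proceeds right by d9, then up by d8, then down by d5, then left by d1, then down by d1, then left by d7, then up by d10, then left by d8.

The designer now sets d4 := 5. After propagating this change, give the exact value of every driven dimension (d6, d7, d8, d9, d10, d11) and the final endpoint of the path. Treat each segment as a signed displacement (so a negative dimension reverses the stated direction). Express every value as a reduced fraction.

d6 = 8/3
d7 = 19/3
d8 = 16/3
d9 = 77/36
d10 = 8
d11 = 19/15
endpoint = (-487/36, 103/12)

Apply edit: d4 := 5
  d6 = d3*2 - d2 = 8/3
  d7 = d2 + d4 = 19/3
  d8 = d2*4 = 16/3
  d9 = d6/3 + d4/4 = 77/36
  d10 = d3*4 = 8
  d11 = d7/5 = 19/15
Walk from origin (0, 0):
  seg 1: right by d9 = 77/36 → (77/36, 0)
  seg 2: up by d8 = 16/3 → (77/36, 16/3)
  seg 3: down by d5 = 3/4 → (77/36, 55/12)
  seg 4: left by d1 = 4 → (-67/36, 55/12)
  seg 5: down by d1 = 4 → (-67/36, 7/12)
  seg 6: left by d7 = 19/3 → (-295/36, 7/12)
  seg 7: up by d10 = 8 → (-295/36, 103/12)
  seg 8: left by d8 = 16/3 → (-487/36, 103/12)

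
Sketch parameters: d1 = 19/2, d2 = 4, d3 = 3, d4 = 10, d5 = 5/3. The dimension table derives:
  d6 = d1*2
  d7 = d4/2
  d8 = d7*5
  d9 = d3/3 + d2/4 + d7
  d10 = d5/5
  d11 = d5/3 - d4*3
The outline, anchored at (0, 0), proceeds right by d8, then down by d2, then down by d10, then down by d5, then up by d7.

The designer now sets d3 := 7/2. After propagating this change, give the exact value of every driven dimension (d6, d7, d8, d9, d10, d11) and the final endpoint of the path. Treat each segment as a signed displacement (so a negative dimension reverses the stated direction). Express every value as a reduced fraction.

d6 = 19
d7 = 5
d8 = 25
d9 = 43/6
d10 = 1/3
d11 = -265/9
endpoint = (25, -1)

Apply edit: d3 := 7/2
  d6 = d1*2 = 19
  d7 = d4/2 = 5
  d8 = d7*5 = 25
  d9 = d3/3 + d2/4 + d7 = 43/6
  d10 = d5/5 = 1/3
  d11 = d5/3 - d4*3 = -265/9
Walk from origin (0, 0):
  seg 1: right by d8 = 25 → (25, 0)
  seg 2: down by d2 = 4 → (25, -4)
  seg 3: down by d10 = 1/3 → (25, -13/3)
  seg 4: down by d5 = 5/3 → (25, -6)
  seg 5: up by d7 = 5 → (25, -1)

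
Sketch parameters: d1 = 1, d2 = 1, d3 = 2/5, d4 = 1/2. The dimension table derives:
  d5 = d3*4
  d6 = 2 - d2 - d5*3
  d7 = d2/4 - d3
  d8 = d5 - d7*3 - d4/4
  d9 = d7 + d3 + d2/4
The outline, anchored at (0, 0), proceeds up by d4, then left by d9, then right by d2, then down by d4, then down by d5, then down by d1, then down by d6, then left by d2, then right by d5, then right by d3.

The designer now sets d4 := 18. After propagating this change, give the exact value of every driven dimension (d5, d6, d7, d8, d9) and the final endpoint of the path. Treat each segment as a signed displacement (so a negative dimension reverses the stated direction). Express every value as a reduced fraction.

Apply edit: d4 := 18
  d5 = d3*4 = 8/5
  d6 = 2 - d2 - d5*3 = -19/5
  d7 = d2/4 - d3 = -3/20
  d8 = d5 - d7*3 - d4/4 = -49/20
  d9 = d7 + d3 + d2/4 = 1/2
Walk from origin (0, 0):
  seg 1: up by d4 = 18 → (0, 18)
  seg 2: left by d9 = 1/2 → (-1/2, 18)
  seg 3: right by d2 = 1 → (1/2, 18)
  seg 4: down by d4 = 18 → (1/2, 0)
  seg 5: down by d5 = 8/5 → (1/2, -8/5)
  seg 6: down by d1 = 1 → (1/2, -13/5)
  seg 7: down by d6 = -19/5 → (1/2, 6/5)
  seg 8: left by d2 = 1 → (-1/2, 6/5)
  seg 9: right by d5 = 8/5 → (11/10, 6/5)
  seg 10: right by d3 = 2/5 → (3/2, 6/5)

d5 = 8/5
d6 = -19/5
d7 = -3/20
d8 = -49/20
d9 = 1/2
endpoint = (3/2, 6/5)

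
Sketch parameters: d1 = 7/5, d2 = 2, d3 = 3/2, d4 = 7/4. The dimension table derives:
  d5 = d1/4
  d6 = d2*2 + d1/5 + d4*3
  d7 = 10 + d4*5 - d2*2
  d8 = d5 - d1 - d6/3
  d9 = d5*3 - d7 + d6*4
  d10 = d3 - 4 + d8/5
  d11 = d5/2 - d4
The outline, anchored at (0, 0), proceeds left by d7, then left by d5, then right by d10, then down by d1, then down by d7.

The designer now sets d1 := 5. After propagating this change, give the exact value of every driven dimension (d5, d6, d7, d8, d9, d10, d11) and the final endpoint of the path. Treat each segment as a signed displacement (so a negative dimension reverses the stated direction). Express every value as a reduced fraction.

d5 = 5/4
d6 = 41/4
d7 = 59/4
d8 = -43/6
d9 = 30
d10 = -59/15
d11 = -9/8
endpoint = (-299/15, -79/4)

Apply edit: d1 := 5
  d5 = d1/4 = 5/4
  d6 = d2*2 + d1/5 + d4*3 = 41/4
  d7 = 10 + d4*5 - d2*2 = 59/4
  d8 = d5 - d1 - d6/3 = -43/6
  d9 = d5*3 - d7 + d6*4 = 30
  d10 = d3 - 4 + d8/5 = -59/15
  d11 = d5/2 - d4 = -9/8
Walk from origin (0, 0):
  seg 1: left by d7 = 59/4 → (-59/4, 0)
  seg 2: left by d5 = 5/4 → (-16, 0)
  seg 3: right by d10 = -59/15 → (-299/15, 0)
  seg 4: down by d1 = 5 → (-299/15, -5)
  seg 5: down by d7 = 59/4 → (-299/15, -79/4)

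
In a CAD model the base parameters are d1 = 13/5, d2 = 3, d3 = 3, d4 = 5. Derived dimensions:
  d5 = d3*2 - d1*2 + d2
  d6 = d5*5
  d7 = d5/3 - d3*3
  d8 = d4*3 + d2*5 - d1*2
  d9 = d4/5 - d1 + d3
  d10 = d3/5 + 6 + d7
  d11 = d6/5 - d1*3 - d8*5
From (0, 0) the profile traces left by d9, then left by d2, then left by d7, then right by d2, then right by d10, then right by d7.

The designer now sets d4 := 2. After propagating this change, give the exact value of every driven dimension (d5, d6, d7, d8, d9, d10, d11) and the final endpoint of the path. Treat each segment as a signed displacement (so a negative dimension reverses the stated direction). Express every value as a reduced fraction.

Apply edit: d4 := 2
  d5 = d3*2 - d1*2 + d2 = 19/5
  d6 = d5*5 = 19
  d7 = d5/3 - d3*3 = -116/15
  d8 = d4*3 + d2*5 - d1*2 = 79/5
  d9 = d4/5 - d1 + d3 = 4/5
  d10 = d3/5 + 6 + d7 = -17/15
  d11 = d6/5 - d1*3 - d8*5 = -83
Walk from origin (0, 0):
  seg 1: left by d9 = 4/5 → (-4/5, 0)
  seg 2: left by d2 = 3 → (-19/5, 0)
  seg 3: left by d7 = -116/15 → (59/15, 0)
  seg 4: right by d2 = 3 → (104/15, 0)
  seg 5: right by d10 = -17/15 → (29/5, 0)
  seg 6: right by d7 = -116/15 → (-29/15, 0)

d5 = 19/5
d6 = 19
d7 = -116/15
d8 = 79/5
d9 = 4/5
d10 = -17/15
d11 = -83
endpoint = (-29/15, 0)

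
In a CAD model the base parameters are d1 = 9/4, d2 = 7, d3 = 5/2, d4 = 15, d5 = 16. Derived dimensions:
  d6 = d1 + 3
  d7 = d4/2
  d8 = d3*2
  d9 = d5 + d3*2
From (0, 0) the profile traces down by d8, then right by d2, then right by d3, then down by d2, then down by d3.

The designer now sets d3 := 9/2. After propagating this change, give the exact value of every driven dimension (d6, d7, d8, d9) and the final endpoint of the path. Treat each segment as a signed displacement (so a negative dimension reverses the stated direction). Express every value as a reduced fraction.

d6 = 21/4
d7 = 15/2
d8 = 9
d9 = 25
endpoint = (23/2, -41/2)

Apply edit: d3 := 9/2
  d6 = d1 + 3 = 21/4
  d7 = d4/2 = 15/2
  d8 = d3*2 = 9
  d9 = d5 + d3*2 = 25
Walk from origin (0, 0):
  seg 1: down by d8 = 9 → (0, -9)
  seg 2: right by d2 = 7 → (7, -9)
  seg 3: right by d3 = 9/2 → (23/2, -9)
  seg 4: down by d2 = 7 → (23/2, -16)
  seg 5: down by d3 = 9/2 → (23/2, -41/2)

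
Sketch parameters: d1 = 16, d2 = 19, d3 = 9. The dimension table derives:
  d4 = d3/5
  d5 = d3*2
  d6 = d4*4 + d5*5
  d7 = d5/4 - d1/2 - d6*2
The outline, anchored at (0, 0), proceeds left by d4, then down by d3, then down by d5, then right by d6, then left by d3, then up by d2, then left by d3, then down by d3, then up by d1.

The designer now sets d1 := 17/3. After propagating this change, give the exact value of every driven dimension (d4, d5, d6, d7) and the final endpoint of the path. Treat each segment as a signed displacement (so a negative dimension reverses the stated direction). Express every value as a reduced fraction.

d4 = 9/5
d5 = 18
d6 = 486/5
d7 = -2891/15
endpoint = (387/5, -34/3)

Apply edit: d1 := 17/3
  d4 = d3/5 = 9/5
  d5 = d3*2 = 18
  d6 = d4*4 + d5*5 = 486/5
  d7 = d5/4 - d1/2 - d6*2 = -2891/15
Walk from origin (0, 0):
  seg 1: left by d4 = 9/5 → (-9/5, 0)
  seg 2: down by d3 = 9 → (-9/5, -9)
  seg 3: down by d5 = 18 → (-9/5, -27)
  seg 4: right by d6 = 486/5 → (477/5, -27)
  seg 5: left by d3 = 9 → (432/5, -27)
  seg 6: up by d2 = 19 → (432/5, -8)
  seg 7: left by d3 = 9 → (387/5, -8)
  seg 8: down by d3 = 9 → (387/5, -17)
  seg 9: up by d1 = 17/3 → (387/5, -34/3)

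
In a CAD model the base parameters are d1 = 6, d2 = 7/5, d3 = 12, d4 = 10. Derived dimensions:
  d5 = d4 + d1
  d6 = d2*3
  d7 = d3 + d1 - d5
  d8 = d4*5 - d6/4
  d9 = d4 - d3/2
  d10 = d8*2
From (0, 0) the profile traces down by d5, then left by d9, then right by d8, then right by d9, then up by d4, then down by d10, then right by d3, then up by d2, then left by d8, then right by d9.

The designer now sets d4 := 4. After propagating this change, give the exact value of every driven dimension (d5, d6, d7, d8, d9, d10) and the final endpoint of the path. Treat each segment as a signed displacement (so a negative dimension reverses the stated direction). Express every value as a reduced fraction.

d5 = 10
d6 = 21/5
d7 = 8
d8 = 379/20
d9 = -2
d10 = 379/10
endpoint = (10, -85/2)

Apply edit: d4 := 4
  d5 = d4 + d1 = 10
  d6 = d2*3 = 21/5
  d7 = d3 + d1 - d5 = 8
  d8 = d4*5 - d6/4 = 379/20
  d9 = d4 - d3/2 = -2
  d10 = d8*2 = 379/10
Walk from origin (0, 0):
  seg 1: down by d5 = 10 → (0, -10)
  seg 2: left by d9 = -2 → (2, -10)
  seg 3: right by d8 = 379/20 → (419/20, -10)
  seg 4: right by d9 = -2 → (379/20, -10)
  seg 5: up by d4 = 4 → (379/20, -6)
  seg 6: down by d10 = 379/10 → (379/20, -439/10)
  seg 7: right by d3 = 12 → (619/20, -439/10)
  seg 8: up by d2 = 7/5 → (619/20, -85/2)
  seg 9: left by d8 = 379/20 → (12, -85/2)
  seg 10: right by d9 = -2 → (10, -85/2)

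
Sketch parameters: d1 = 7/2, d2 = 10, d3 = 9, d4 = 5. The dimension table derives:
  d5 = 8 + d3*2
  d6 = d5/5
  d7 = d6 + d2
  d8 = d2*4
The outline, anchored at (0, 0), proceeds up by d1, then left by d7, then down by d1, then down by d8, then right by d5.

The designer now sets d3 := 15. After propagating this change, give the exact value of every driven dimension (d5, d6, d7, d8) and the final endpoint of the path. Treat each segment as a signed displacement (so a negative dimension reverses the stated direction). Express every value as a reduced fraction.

d5 = 38
d6 = 38/5
d7 = 88/5
d8 = 40
endpoint = (102/5, -40)

Apply edit: d3 := 15
  d5 = 8 + d3*2 = 38
  d6 = d5/5 = 38/5
  d7 = d6 + d2 = 88/5
  d8 = d2*4 = 40
Walk from origin (0, 0):
  seg 1: up by d1 = 7/2 → (0, 7/2)
  seg 2: left by d7 = 88/5 → (-88/5, 7/2)
  seg 3: down by d1 = 7/2 → (-88/5, 0)
  seg 4: down by d8 = 40 → (-88/5, -40)
  seg 5: right by d5 = 38 → (102/5, -40)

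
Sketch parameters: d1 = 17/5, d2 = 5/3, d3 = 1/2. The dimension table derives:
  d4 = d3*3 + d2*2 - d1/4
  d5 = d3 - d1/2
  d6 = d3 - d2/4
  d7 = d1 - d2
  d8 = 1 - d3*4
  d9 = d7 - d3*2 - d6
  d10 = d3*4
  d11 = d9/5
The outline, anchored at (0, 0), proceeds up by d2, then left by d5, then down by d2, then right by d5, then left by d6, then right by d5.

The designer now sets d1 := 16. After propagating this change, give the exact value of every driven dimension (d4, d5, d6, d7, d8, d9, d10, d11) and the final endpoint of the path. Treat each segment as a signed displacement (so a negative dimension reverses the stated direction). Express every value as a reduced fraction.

d4 = 5/6
d5 = -15/2
d6 = 1/12
d7 = 43/3
d8 = -1
d9 = 53/4
d10 = 2
d11 = 53/20
endpoint = (-91/12, 0)

Apply edit: d1 := 16
  d4 = d3*3 + d2*2 - d1/4 = 5/6
  d5 = d3 - d1/2 = -15/2
  d6 = d3 - d2/4 = 1/12
  d7 = d1 - d2 = 43/3
  d8 = 1 - d3*4 = -1
  d9 = d7 - d3*2 - d6 = 53/4
  d10 = d3*4 = 2
  d11 = d9/5 = 53/20
Walk from origin (0, 0):
  seg 1: up by d2 = 5/3 → (0, 5/3)
  seg 2: left by d5 = -15/2 → (15/2, 5/3)
  seg 3: down by d2 = 5/3 → (15/2, 0)
  seg 4: right by d5 = -15/2 → (0, 0)
  seg 5: left by d6 = 1/12 → (-1/12, 0)
  seg 6: right by d5 = -15/2 → (-91/12, 0)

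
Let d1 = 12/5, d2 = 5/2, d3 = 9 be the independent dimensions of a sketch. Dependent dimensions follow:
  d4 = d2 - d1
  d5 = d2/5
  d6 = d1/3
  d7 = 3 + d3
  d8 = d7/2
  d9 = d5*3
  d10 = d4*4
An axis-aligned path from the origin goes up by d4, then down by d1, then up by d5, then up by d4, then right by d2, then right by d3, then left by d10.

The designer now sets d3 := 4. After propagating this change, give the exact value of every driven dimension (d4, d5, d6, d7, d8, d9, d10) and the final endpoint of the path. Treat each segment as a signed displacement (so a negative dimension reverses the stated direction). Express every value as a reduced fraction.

Apply edit: d3 := 4
  d4 = d2 - d1 = 1/10
  d5 = d2/5 = 1/2
  d6 = d1/3 = 4/5
  d7 = 3 + d3 = 7
  d8 = d7/2 = 7/2
  d9 = d5*3 = 3/2
  d10 = d4*4 = 2/5
Walk from origin (0, 0):
  seg 1: up by d4 = 1/10 → (0, 1/10)
  seg 2: down by d1 = 12/5 → (0, -23/10)
  seg 3: up by d5 = 1/2 → (0, -9/5)
  seg 4: up by d4 = 1/10 → (0, -17/10)
  seg 5: right by d2 = 5/2 → (5/2, -17/10)
  seg 6: right by d3 = 4 → (13/2, -17/10)
  seg 7: left by d10 = 2/5 → (61/10, -17/10)

d4 = 1/10
d5 = 1/2
d6 = 4/5
d7 = 7
d8 = 7/2
d9 = 3/2
d10 = 2/5
endpoint = (61/10, -17/10)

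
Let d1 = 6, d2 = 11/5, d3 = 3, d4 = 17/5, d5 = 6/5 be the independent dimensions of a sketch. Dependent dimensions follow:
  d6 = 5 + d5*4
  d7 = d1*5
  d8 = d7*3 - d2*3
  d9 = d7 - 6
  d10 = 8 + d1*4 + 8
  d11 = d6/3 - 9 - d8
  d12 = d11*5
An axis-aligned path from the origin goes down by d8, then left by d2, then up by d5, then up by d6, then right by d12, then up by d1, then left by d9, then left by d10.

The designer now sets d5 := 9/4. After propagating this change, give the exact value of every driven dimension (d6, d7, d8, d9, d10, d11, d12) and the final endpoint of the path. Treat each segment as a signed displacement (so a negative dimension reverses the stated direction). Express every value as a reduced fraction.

Apply edit: d5 := 9/4
  d6 = 5 + d5*4 = 14
  d7 = d1*5 = 30
  d8 = d7*3 - d2*3 = 417/5
  d9 = d7 - 6 = 24
  d10 = 8 + d1*4 + 8 = 40
  d11 = d6/3 - 9 - d8 = -1316/15
  d12 = d11*5 = -1316/3
Walk from origin (0, 0):
  seg 1: down by d8 = 417/5 → (0, -417/5)
  seg 2: left by d2 = 11/5 → (-11/5, -417/5)
  seg 3: up by d5 = 9/4 → (-11/5, -1623/20)
  seg 4: up by d6 = 14 → (-11/5, -1343/20)
  seg 5: right by d12 = -1316/3 → (-6613/15, -1343/20)
  seg 6: up by d1 = 6 → (-6613/15, -1223/20)
  seg 7: left by d9 = 24 → (-6973/15, -1223/20)
  seg 8: left by d10 = 40 → (-7573/15, -1223/20)

d6 = 14
d7 = 30
d8 = 417/5
d9 = 24
d10 = 40
d11 = -1316/15
d12 = -1316/3
endpoint = (-7573/15, -1223/20)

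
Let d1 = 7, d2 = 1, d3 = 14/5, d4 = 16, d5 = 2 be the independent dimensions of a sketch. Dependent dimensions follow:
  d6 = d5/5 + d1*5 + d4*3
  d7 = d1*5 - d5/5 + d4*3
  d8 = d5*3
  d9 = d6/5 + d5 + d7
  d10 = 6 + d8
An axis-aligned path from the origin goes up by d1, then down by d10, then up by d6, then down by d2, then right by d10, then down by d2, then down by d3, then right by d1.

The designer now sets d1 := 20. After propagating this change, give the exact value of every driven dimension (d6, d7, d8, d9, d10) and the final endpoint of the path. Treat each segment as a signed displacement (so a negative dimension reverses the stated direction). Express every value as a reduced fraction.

d6 = 742/5
d7 = 738/5
d8 = 6
d9 = 4482/25
d10 = 12
endpoint = (32, 758/5)

Apply edit: d1 := 20
  d6 = d5/5 + d1*5 + d4*3 = 742/5
  d7 = d1*5 - d5/5 + d4*3 = 738/5
  d8 = d5*3 = 6
  d9 = d6/5 + d5 + d7 = 4482/25
  d10 = 6 + d8 = 12
Walk from origin (0, 0):
  seg 1: up by d1 = 20 → (0, 20)
  seg 2: down by d10 = 12 → (0, 8)
  seg 3: up by d6 = 742/5 → (0, 782/5)
  seg 4: down by d2 = 1 → (0, 777/5)
  seg 5: right by d10 = 12 → (12, 777/5)
  seg 6: down by d2 = 1 → (12, 772/5)
  seg 7: down by d3 = 14/5 → (12, 758/5)
  seg 8: right by d1 = 20 → (32, 758/5)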